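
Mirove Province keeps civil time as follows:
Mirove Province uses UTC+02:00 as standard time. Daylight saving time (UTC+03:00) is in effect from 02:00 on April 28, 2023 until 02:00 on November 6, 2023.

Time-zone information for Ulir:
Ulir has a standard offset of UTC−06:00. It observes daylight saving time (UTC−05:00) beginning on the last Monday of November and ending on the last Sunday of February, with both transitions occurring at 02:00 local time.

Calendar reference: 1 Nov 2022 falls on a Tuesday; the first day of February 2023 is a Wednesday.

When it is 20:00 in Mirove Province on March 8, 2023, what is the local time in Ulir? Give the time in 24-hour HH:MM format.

March 8, 2023 does not fall between 28 April and 6 November, so daylight saving is not in effect and Mirove Province is at UTC+02:00.
20:00 Mirove Province − 2h = 18:00 UTC.
1 November 2022 is a Tuesday, so Mondays fall on 7, 14, 21, 28; the last is November 28.
1 February 2023 is a Wednesday, so Sundays fall on 5, 12, 19, 26; the last is February 26.
At the standard offset (UTC−06:00), 18:00 UTC − 6h = 12:00 Ulir standard time.
Daylight saving runs 28 November 2022 – 26 February 2023; the standard-time date in Ulir, March 8, 2023, is outside that window, so Ulir is on standard time at UTC−06:00.
18:00 UTC − 6h = 12:00 Ulir.

12:00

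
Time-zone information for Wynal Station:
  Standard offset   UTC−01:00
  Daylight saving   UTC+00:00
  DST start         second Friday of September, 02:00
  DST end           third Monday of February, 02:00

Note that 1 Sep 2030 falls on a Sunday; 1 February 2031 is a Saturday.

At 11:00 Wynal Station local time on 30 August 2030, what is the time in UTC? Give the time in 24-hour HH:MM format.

12:00

1 September 2030 is a Sunday, so the first Friday is September 6 and the second is September 13.
1 February 2031 is a Saturday, so the first Monday is February 3 and the third is February 17.
30 August 2030 does not fall between 13 September 2030 and 17 February 2031, so daylight saving is not in effect and Wynal Station is at UTC−01:00.
11:00 local + 1h = 12:00 UTC.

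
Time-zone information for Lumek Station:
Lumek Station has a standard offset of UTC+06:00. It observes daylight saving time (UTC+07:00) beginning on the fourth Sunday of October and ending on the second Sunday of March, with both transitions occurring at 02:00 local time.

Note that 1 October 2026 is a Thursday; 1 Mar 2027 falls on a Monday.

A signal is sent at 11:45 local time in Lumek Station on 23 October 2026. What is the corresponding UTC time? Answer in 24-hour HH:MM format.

1 October 2026 is a Thursday, so the first Sunday is October 4 and the fourth is October 25.
1 March 2027 is a Monday, so the first Sunday is March 7 and the second is March 14.
23 October 2026 does not fall between 25 October 2026 and 14 March 2027, so daylight saving is not in effect and Lumek Station is at UTC+06:00.
11:45 local − 6h = 05:45 UTC.

05:45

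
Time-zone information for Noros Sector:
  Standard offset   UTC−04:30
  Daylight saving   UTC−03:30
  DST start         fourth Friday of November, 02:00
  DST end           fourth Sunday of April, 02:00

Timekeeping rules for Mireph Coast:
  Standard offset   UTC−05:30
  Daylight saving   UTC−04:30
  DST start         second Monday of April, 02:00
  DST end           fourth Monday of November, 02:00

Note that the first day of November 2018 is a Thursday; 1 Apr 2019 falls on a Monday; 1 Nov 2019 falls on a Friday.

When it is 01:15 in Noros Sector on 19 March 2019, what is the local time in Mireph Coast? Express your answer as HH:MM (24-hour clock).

1 November 2018 is a Thursday, so the first Friday is November 2 and the fourth is November 23.
1 April 2019 is a Monday, so the first Sunday is April 7 and the fourth is April 28.
Daylight saving runs 23 November 2018 – 28 April 2019; 19 March 2019 is inside that window, so Noros Sector is at UTC−03:30.
01:15 Noros Sector + 3h30m = 04:45 UTC.
1 April 2019 is a Monday, so the first Monday is April 1 and the second is April 8.
1 November 2019 is a Friday, so the first Monday is November 4 and the fourth is November 25.
At the standard offset (UTC−05:30), 04:45 UTC − 5h30m = 23:15 Mireph Coast standard time (rolling into the previous day, 18 March 2019).
The standard-time date in Mireph Coast, 18 March 2019, does not fall between 8 April and 25 November, so daylight saving is not in effect and Mireph Coast is at UTC−05:30.
04:45 UTC − 5h30m = 23:15 Mireph Coast (rolling into the previous day, 18 March 2019).

23:15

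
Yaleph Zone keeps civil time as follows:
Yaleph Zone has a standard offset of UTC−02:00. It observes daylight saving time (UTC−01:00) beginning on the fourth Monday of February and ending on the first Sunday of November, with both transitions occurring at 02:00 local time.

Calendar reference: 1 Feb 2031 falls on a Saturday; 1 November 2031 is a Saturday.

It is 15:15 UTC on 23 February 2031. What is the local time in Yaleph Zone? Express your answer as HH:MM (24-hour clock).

13:15

1 February 2031 is a Saturday, so the first Monday is February 3 and the fourth is February 24.
1 November 2031 is a Saturday, so the first Sunday is November 2.
At the standard offset (UTC−02:00), 15:15 UTC − 2h = 13:15 Yaleph Zone standard time.
The standard-time date in Yaleph Zone, 23 February 2031, does not fall between 24 February and 2 November, so daylight saving is not in effect and Yaleph Zone is at UTC−02:00.
15:15 UTC − 2h = 13:15 local.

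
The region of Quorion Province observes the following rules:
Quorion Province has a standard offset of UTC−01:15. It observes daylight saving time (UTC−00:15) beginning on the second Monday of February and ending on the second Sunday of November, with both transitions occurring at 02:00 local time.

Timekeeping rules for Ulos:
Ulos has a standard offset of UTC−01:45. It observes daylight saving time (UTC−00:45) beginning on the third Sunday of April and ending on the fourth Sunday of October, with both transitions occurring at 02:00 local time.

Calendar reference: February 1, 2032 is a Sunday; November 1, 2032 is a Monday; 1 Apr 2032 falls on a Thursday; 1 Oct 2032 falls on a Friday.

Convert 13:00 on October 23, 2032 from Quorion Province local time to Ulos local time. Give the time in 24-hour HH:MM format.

12:30

1 February 2032 is a Sunday, so the first Monday is February 2 and the second is February 9.
1 November 2032 is a Monday, so the first Sunday is November 7 and the second is November 14.
October 23, 2032 falls between 9 February and 14 November, so daylight saving is in effect and Quorion Province is at UTC−00:15.
13:00 Quorion Province + 0h15m = 13:15 UTC.
1 April 2032 is a Thursday, so the first Sunday is April 4 and the third is April 18.
1 October 2032 is a Friday, so the first Sunday is October 3 and the fourth is October 24.
At the standard offset (UTC−01:45), 13:15 UTC − 1h45m = 11:30 Ulos standard time.
The standard-time date in Ulos, October 23, 2032, lies within the daylight-saving period (18 April – 24 October), so Ulos is on daylight time, UTC−00:45.
13:15 UTC − 0h45m = 12:30 Ulos.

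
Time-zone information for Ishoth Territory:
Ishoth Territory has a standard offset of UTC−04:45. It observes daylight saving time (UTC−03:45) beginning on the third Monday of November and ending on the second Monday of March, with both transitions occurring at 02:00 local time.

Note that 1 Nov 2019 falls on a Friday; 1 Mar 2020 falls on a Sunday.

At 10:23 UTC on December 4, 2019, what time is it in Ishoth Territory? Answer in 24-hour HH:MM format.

06:38

1 November 2019 is a Friday, so the first Monday is November 4 and the third is November 18.
1 March 2020 is a Sunday, so the first Monday is March 2 and the second is March 9.
At the standard offset (UTC−04:45), 10:23 UTC − 4h45m = 05:38 Ishoth Territory standard time.
The standard-time date in Ishoth Territory, December 4, 2019, falls between 18 November 2019 and 9 March 2020, so daylight saving is in effect and Ishoth Territory is at UTC−03:45.
10:23 UTC − 3h45m = 06:38 local.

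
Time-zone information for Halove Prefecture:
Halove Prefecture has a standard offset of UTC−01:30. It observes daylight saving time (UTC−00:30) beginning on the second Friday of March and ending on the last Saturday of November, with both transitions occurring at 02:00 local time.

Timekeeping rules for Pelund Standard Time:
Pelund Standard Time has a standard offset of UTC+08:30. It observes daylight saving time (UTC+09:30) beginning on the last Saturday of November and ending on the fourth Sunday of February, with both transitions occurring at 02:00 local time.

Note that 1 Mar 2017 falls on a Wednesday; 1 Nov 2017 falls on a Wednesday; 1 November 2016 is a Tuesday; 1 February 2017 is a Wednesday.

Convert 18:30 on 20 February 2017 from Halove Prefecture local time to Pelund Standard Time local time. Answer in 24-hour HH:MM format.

05:30

1 March 2017 is a Wednesday, so the first Friday is March 3 and the second is March 10.
1 November 2017 is a Wednesday, so Saturdays fall on 4, 11, 18, 25; the last is November 25.
20 February 2017 does not fall between 10 March and 25 November, so daylight saving is not in effect and Halove Prefecture is at UTC−01:30.
18:30 Halove Prefecture + 1h30m = 20:00 UTC.
1 November 2016 is a Tuesday, so Saturdays fall on 5, 12, 19, 26; the last is November 26.
1 February 2017 is a Wednesday, so the first Sunday is February 5 and the fourth is February 26.
At the standard offset (UTC+08:30), 20:00 UTC + 8h30m = 04:30 Pelund Standard Time standard time (rolling into the next day, 21 February 2017).
Daylight saving runs 26 November 2016 – 26 February 2017; the standard-time date in Pelund Standard Time, 21 February 2017, is inside that window, so Pelund Standard Time is at UTC+09:30.
20:00 UTC + 9h30m = 05:30 Pelund Standard Time (rolling into the next day, 21 February 2017).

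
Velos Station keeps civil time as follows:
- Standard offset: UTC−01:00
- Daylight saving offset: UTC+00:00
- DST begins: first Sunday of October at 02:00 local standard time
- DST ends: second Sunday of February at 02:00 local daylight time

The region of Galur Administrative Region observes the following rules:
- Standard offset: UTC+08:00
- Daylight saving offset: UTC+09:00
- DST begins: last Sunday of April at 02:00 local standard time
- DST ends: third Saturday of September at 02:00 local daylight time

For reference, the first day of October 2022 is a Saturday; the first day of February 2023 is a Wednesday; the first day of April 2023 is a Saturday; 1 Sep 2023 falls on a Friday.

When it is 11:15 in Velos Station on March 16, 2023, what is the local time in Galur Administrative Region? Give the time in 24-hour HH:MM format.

20:15

1 October 2022 is a Saturday, so the first Sunday is October 2.
1 February 2023 is a Wednesday, so the first Sunday is February 5 and the second is February 12.
Daylight saving runs 2 October 2022 – 12 February 2023; March 16, 2023 is outside that window, so Velos Station is on standard time at UTC−01:00.
11:15 Velos Station + 1h = 12:15 UTC.
1 April 2023 is a Saturday, so Sundays fall on 2, 9, 16, 23, 30; the last is April 30.
1 September 2023 is a Friday, so the first Saturday is September 2 and the third is September 16.
At the standard offset (UTC+08:00), 12:15 UTC + 8h = 20:15 Galur Administrative Region standard time.
Daylight saving runs 30 April – 16 September; the standard-time date in Galur Administrative Region, March 16, 2023, is outside that window, so Galur Administrative Region is on standard time at UTC+08:00.
12:15 UTC + 8h = 20:15 Galur Administrative Region.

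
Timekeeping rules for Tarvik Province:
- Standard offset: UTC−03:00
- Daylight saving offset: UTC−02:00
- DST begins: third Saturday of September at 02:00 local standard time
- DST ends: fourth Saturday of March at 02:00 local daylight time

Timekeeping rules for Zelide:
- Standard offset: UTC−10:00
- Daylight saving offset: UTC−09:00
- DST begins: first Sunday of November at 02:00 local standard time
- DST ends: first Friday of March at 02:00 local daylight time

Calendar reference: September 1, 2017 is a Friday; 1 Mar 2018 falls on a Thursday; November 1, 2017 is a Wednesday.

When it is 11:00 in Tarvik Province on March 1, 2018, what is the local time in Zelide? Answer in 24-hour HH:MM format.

1 September 2017 is a Friday, so the first Saturday is September 2 and the third is September 16.
1 March 2018 is a Thursday, so the first Saturday is March 3 and the fourth is March 24.
March 1, 2018 falls between 16 September 2017 and 24 March 2018, so daylight saving is in effect and Tarvik Province is at UTC−02:00.
11:00 Tarvik Province + 2h = 13:00 UTC.
1 November 2017 is a Wednesday, so the first Sunday is November 5.
1 March 2018 is a Thursday, so the first Friday is March 2.
At the standard offset (UTC−10:00), 13:00 UTC − 10h = 03:00 Zelide standard time.
Daylight saving runs 5 November 2017 – 2 March 2018; the standard-time date in Zelide, March 1, 2018, is inside that window, so Zelide is at UTC−09:00.
13:00 UTC − 9h = 04:00 Zelide.

04:00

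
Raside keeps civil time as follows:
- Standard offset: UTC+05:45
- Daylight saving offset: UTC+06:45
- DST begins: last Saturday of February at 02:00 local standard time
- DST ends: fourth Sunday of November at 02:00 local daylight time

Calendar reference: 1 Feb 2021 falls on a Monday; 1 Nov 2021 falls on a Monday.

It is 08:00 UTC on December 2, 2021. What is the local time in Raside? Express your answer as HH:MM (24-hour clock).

13:45

1 February 2021 is a Monday, so Saturdays fall on 6, 13, 20, 27; the last is February 27.
1 November 2021 is a Monday, so the first Sunday is November 7 and the fourth is November 28.
At the standard offset (UTC+05:45), 08:00 UTC + 5h45m = 13:45 Raside standard time.
The standard-time date in Raside, December 2, 2021, does not fall between 27 February and 28 November, so daylight saving is not in effect and Raside is at UTC+05:45.
08:00 UTC + 5h45m = 13:45 local.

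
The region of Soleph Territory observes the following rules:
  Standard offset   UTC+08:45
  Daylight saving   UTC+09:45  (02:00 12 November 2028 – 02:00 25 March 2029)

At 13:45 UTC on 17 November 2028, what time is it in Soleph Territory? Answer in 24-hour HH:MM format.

At the standard offset (UTC+08:45), 13:45 UTC + 8h45m = 22:30 Soleph Territory standard time.
The standard-time date in Soleph Territory, 17 November 2028, lies within the daylight-saving period (12 November 2028 – 25 March 2029), so Soleph Territory is on daylight time, UTC+09:45.
13:45 UTC + 9h45m = 23:30 local.

23:30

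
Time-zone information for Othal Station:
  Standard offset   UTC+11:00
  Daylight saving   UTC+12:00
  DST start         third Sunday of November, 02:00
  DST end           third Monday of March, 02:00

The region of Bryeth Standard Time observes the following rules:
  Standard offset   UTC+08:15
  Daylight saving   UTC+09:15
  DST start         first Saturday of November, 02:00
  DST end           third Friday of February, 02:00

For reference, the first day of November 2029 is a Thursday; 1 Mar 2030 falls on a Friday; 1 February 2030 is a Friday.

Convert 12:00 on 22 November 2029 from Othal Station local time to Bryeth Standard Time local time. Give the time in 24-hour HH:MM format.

1 November 2029 is a Thursday, so the first Sunday is November 4 and the third is November 18.
1 March 2030 is a Friday, so the first Monday is March 4 and the third is March 18.
Daylight saving runs 18 November 2029 – 18 March 2030; 22 November 2029 is inside that window, so Othal Station is at UTC+12:00.
12:00 Othal Station − 12h = 00:00 UTC.
1 November 2029 is a Thursday, so the first Saturday is November 3.
1 February 2030 is a Friday, so the first Friday is February 1 and the third is February 15.
At the standard offset (UTC+08:15), 00:00 UTC + 8h15m = 08:15 Bryeth Standard Time standard time.
Daylight saving runs 3 November 2029 – 15 February 2030; the standard-time date in Bryeth Standard Time, 22 November 2029, is inside that window, so Bryeth Standard Time is at UTC+09:15.
00:00 UTC + 9h15m = 09:15 Bryeth Standard Time.

09:15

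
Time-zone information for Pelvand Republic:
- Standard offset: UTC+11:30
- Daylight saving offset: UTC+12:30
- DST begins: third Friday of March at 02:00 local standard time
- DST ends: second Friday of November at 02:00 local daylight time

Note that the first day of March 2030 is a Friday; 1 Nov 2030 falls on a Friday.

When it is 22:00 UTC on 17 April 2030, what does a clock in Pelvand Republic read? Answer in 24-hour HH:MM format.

10:30

1 March 2030 is a Friday, so the first Friday is March 1 and the third is March 15.
1 November 2030 is a Friday, so the first Friday is November 1 and the second is November 8.
At the standard offset (UTC+11:30), 22:00 UTC + 11h30m = 09:30 Pelvand Republic standard time (rolling into the next day, 18 April 2030).
The standard-time date in Pelvand Republic, 18 April 2030, falls between 15 March and 8 November, so daylight saving is in effect and Pelvand Republic is at UTC+12:30.
22:00 UTC + 12h30m = 10:30 local (rolling into the next day, 18 April 2030).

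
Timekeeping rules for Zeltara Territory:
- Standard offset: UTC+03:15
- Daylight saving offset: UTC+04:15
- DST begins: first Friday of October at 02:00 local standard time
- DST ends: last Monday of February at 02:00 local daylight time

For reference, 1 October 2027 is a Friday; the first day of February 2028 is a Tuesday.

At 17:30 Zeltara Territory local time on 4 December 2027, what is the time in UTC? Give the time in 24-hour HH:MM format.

13:15

1 October 2027 is a Friday, so the first Friday is October 1.
1 February 2028 is a Tuesday, so Mondays fall on 7, 14, 21, 28; the last is February 28.
4 December 2027 lies within the daylight-saving period (1 October 2027 – 28 February 2028), so Zeltara Territory is on daylight time, UTC+04:15.
17:30 local − 4h15m = 13:15 UTC.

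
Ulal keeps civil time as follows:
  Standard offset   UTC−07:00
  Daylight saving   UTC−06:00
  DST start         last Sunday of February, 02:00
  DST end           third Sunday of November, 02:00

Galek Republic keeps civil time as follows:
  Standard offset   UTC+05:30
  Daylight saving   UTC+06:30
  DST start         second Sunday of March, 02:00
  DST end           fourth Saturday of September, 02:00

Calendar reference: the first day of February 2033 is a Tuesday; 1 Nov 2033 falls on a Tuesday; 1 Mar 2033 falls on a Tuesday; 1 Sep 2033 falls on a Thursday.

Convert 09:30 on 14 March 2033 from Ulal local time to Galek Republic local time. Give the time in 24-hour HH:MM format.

1 February 2033 is a Tuesday, so Sundays fall on 6, 13, 20, 27; the last is February 27.
1 November 2033 is a Tuesday, so the first Sunday is November 6 and the third is November 20.
14 March 2033 falls between 27 February and 20 November, so daylight saving is in effect and Ulal is at UTC−06:00.
09:30 Ulal + 6h = 15:30 UTC.
1 March 2033 is a Tuesday, so the first Sunday is March 6 and the second is March 13.
1 September 2033 is a Thursday, so the first Saturday is September 3 and the fourth is September 24.
At the standard offset (UTC+05:30), 15:30 UTC + 5h30m = 21:00 Galek Republic standard time.
Daylight saving runs 13 March – 24 September; the standard-time date in Galek Republic, 14 March 2033, is inside that window, so Galek Republic is at UTC+06:30.
15:30 UTC + 6h30m = 22:00 Galek Republic.

22:00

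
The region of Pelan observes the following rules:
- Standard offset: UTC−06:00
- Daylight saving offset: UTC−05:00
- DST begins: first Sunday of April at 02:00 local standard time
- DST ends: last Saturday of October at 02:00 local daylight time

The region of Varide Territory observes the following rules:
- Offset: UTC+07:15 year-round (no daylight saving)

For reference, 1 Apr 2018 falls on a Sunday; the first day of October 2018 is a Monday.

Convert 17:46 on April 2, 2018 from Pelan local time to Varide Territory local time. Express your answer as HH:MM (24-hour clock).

1 April 2018 is a Sunday, so the first Sunday is April 1.
1 October 2018 is a Monday, so Saturdays fall on 6, 13, 20, 27; the last is October 27.
April 2, 2018 lies within the daylight-saving period (1 April – 27 October), so Pelan is on daylight time, UTC−05:00.
17:46 Pelan + 5h = 22:46 UTC.
Varide Territory has no daylight saving, so its offset is UTC+07:15 year-round.
22:46 UTC + 7h15m = 06:01 Varide Territory (rolling into the next day, 3 April 2018).

06:01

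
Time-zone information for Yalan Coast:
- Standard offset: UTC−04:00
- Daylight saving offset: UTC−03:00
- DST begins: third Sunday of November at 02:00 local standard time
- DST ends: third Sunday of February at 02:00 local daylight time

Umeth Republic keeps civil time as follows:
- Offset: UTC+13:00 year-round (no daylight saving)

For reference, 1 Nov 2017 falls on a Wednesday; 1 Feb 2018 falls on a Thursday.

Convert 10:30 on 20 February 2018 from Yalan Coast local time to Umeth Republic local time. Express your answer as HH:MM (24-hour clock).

1 November 2017 is a Wednesday, so the first Sunday is November 5 and the third is November 19.
1 February 2018 is a Thursday, so the first Sunday is February 4 and the third is February 18.
20 February 2018 is outside the daylight-saving period (19 November 2017 – 18 February 2018), so Yalan Coast is on standard time, UTC−04:00.
10:30 Yalan Coast + 4h = 14:30 UTC.
Umeth Republic stays on UTC+13:00 all year.
14:30 UTC + 13h = 03:30 Umeth Republic (rolling into the next day, 21 February 2018).

03:30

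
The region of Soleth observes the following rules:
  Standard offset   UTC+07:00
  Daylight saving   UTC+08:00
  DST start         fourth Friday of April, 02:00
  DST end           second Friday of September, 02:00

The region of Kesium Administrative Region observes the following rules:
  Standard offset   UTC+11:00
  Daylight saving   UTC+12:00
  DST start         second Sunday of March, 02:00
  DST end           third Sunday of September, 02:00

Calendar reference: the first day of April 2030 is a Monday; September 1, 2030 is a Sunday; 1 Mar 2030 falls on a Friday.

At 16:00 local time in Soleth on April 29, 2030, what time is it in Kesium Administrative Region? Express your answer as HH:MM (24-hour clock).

1 April 2030 is a Monday, so the first Friday is April 5 and the fourth is April 26.
1 September 2030 is a Sunday, so the first Friday is September 6 and the second is September 13.
April 29, 2030 lies within the daylight-saving period (26 April – 13 September), so Soleth is on daylight time, UTC+08:00.
16:00 Soleth − 8h = 08:00 UTC.
1 March 2030 is a Friday, so the first Sunday is March 3 and the second is March 10.
1 September 2030 is a Sunday, so the first Sunday is September 1 and the third is September 15.
At the standard offset (UTC+11:00), 08:00 UTC + 11h = 19:00 Kesium Administrative Region standard time.
The standard-time date in Kesium Administrative Region, April 29, 2030, falls between 10 March and 15 September, so daylight saving is in effect and Kesium Administrative Region is at UTC+12:00.
08:00 UTC + 12h = 20:00 Kesium Administrative Region.

20:00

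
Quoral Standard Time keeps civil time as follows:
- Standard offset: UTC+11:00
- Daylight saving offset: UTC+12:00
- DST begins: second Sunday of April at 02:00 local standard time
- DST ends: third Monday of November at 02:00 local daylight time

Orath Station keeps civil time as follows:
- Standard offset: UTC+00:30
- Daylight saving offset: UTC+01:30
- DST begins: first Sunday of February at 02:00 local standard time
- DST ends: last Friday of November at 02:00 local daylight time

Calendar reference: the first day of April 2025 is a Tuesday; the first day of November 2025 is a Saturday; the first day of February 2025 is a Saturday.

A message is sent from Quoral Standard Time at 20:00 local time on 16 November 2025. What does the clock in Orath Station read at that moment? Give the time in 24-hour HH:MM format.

1 April 2025 is a Tuesday, so the first Sunday is April 6 and the second is April 13.
1 November 2025 is a Saturday, so the first Monday is November 3 and the third is November 17.
Daylight saving runs 13 April – 17 November; 16 November 2025 is inside that window, so Quoral Standard Time is at UTC+12:00.
20:00 Quoral Standard Time − 12h = 08:00 UTC.
1 February 2025 is a Saturday, so the first Sunday is February 2.
1 November 2025 is a Saturday, so Fridays fall on 7, 14, 21, 28; the last is November 28.
At the standard offset (UTC+00:30), 08:00 UTC + 0h30m = 08:30 Orath Station standard time.
The standard-time date in Orath Station, 16 November 2025, lies within the daylight-saving period (2 February – 28 November), so Orath Station is on daylight time, UTC+01:30.
08:00 UTC + 1h30m = 09:30 Orath Station.

09:30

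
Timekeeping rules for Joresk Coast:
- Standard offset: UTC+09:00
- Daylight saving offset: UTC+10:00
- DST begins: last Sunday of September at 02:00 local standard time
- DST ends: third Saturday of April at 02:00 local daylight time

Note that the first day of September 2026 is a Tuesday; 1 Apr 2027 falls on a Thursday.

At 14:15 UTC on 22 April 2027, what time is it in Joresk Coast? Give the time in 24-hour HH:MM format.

23:15

1 September 2026 is a Tuesday, so Sundays fall on 6, 13, 20, 27; the last is September 27.
1 April 2027 is a Thursday, so the first Saturday is April 3 and the third is April 17.
At the standard offset (UTC+09:00), 14:15 UTC + 9h = 23:15 Joresk Coast standard time.
The standard-time date in Joresk Coast, 22 April 2027, is outside the daylight-saving period (27 September 2026 – 17 April 2027), so Joresk Coast is on standard time, UTC+09:00.
14:15 UTC + 9h = 23:15 local.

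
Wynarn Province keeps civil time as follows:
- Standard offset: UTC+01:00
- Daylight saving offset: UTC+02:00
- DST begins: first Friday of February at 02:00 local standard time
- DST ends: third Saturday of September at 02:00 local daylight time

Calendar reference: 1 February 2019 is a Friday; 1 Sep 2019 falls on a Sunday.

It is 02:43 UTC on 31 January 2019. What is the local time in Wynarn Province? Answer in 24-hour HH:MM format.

03:43

1 February 2019 is a Friday, so the first Friday is February 1.
1 September 2019 is a Sunday, so the first Saturday is September 7 and the third is September 21.
At the standard offset (UTC+01:00), 02:43 UTC + 1h = 03:43 Wynarn Province standard time.
The standard-time date in Wynarn Province, 31 January 2019, does not fall between 1 February and 21 September, so daylight saving is not in effect and Wynarn Province is at UTC+01:00.
02:43 UTC + 1h = 03:43 local.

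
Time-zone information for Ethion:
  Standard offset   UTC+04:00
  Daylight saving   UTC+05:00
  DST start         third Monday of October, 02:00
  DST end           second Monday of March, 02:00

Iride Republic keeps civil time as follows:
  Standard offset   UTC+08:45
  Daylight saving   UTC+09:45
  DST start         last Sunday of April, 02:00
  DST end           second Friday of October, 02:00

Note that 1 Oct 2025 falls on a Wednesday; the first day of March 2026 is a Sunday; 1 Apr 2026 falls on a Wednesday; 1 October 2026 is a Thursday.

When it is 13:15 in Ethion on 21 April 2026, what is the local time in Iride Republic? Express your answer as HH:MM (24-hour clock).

18:00

1 October 2025 is a Wednesday, so the first Monday is October 6 and the third is October 20.
1 March 2026 is a Sunday, so the first Monday is March 2 and the second is March 9.
21 April 2026 is outside the daylight-saving period (20 October 2025 – 9 March 2026), so Ethion is on standard time, UTC+04:00.
13:15 Ethion − 4h = 09:15 UTC.
1 April 2026 is a Wednesday, so Sundays fall on 5, 12, 19, 26; the last is April 26.
1 October 2026 is a Thursday, so the first Friday is October 2 and the second is October 9.
At the standard offset (UTC+08:45), 09:15 UTC + 8h45m = 18:00 Iride Republic standard time.
The standard-time date in Iride Republic, 21 April 2026, does not fall between 26 April and 9 October, so daylight saving is not in effect and Iride Republic is at UTC+08:45.
09:15 UTC + 8h45m = 18:00 Iride Republic.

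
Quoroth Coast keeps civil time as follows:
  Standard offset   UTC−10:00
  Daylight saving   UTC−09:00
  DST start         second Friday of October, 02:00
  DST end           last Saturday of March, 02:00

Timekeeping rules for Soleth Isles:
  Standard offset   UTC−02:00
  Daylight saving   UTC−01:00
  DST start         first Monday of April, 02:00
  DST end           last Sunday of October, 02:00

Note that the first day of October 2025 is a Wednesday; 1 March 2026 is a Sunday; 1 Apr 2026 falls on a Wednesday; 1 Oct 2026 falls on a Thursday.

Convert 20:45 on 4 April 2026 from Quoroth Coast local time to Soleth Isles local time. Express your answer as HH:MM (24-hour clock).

1 October 2025 is a Wednesday, so the first Friday is October 3 and the second is October 10.
1 March 2026 is a Sunday, so Saturdays fall on 7, 14, 21, 28; the last is March 28.
4 April 2026 does not fall between 10 October 2025 and 28 March 2026, so daylight saving is not in effect and Quoroth Coast is at UTC−10:00.
20:45 Quoroth Coast + 10h = 06:45 UTC (rolling into the next day, 5 April 2026).
1 April 2026 is a Wednesday, so the first Monday is April 6.
1 October 2026 is a Thursday, so Sundays fall on 4, 11, 18, 25; the last is October 25.
At the standard offset (UTC−02:00), 06:45 UTC − 2h = 04:45 Soleth Isles standard time.
The standard-time date in Soleth Isles, 5 April 2026, does not fall between 6 April and 25 October, so daylight saving is not in effect and Soleth Isles is at UTC−02:00.
06:45 UTC − 2h = 04:45 Soleth Isles.

04:45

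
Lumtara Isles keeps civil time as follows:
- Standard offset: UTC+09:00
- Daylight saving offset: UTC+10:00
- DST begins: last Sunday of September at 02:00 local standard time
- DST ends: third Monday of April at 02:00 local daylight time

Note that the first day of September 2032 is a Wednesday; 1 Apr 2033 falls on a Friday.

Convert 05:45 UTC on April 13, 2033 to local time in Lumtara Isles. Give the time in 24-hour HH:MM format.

15:45

1 September 2032 is a Wednesday, so Sundays fall on 5, 12, 19, 26; the last is September 26.
1 April 2033 is a Friday, so the first Monday is April 4 and the third is April 18.
At the standard offset (UTC+09:00), 05:45 UTC + 9h = 14:45 Lumtara Isles standard time.
The standard-time date in Lumtara Isles, April 13, 2033, lies within the daylight-saving period (26 September 2032 – 18 April 2033), so Lumtara Isles is on daylight time, UTC+10:00.
05:45 UTC + 10h = 15:45 local.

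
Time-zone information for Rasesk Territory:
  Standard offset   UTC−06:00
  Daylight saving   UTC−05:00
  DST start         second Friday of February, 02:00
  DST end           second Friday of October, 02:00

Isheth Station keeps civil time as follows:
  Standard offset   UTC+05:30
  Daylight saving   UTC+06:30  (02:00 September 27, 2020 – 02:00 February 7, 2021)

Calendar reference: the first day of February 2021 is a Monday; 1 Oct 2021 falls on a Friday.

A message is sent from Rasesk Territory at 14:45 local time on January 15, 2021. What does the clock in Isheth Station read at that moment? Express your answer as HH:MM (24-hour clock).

03:15

1 February 2021 is a Monday, so the first Friday is February 5 and the second is February 12.
1 October 2021 is a Friday, so the first Friday is October 1 and the second is October 8.
Daylight saving runs 12 February – 8 October; January 15, 2021 is outside that window, so Rasesk Territory is on standard time at UTC−06:00.
14:45 Rasesk Territory + 6h = 20:45 UTC.
At the standard offset (UTC+05:30), 20:45 UTC + 5h30m = 02:15 Isheth Station standard time (rolling into the next day, 16 January 2021).
The standard-time date in Isheth Station, January 16, 2021, falls between 27 September 2020 and 7 February 2021, so daylight saving is in effect and Isheth Station is at UTC+06:30.
20:45 UTC + 6h30m = 03:15 Isheth Station (rolling into the next day, 16 January 2021).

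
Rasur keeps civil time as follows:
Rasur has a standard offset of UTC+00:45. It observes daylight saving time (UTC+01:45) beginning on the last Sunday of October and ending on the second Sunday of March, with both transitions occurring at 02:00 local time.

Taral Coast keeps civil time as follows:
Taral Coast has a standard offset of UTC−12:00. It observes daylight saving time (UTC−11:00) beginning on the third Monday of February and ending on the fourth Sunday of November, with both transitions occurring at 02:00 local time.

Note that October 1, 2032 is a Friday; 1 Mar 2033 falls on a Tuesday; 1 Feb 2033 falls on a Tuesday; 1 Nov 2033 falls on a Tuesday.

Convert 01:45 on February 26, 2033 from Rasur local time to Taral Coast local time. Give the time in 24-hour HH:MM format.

1 October 2032 is a Friday, so Sundays fall on 3, 10, 17, 24, 31; the last is October 31.
1 March 2033 is a Tuesday, so the first Sunday is March 6 and the second is March 13.
Daylight saving runs 31 October 2032 – 13 March 2033; February 26, 2033 is inside that window, so Rasur is at UTC+01:45.
01:45 Rasur − 1h45m = 00:00 UTC.
1 February 2033 is a Tuesday, so the first Monday is February 7 and the third is February 21.
1 November 2033 is a Tuesday, so the first Sunday is November 6 and the fourth is November 27.
At the standard offset (UTC−12:00), 00:00 UTC − 12h = 12:00 Taral Coast standard time (rolling into the previous day, 25 February 2033).
The standard-time date in Taral Coast, February 25, 2033, lies within the daylight-saving period (21 February – 27 November), so Taral Coast is on daylight time, UTC−11:00.
00:00 UTC − 11h = 13:00 Taral Coast (rolling into the previous day, 25 February 2033).

13:00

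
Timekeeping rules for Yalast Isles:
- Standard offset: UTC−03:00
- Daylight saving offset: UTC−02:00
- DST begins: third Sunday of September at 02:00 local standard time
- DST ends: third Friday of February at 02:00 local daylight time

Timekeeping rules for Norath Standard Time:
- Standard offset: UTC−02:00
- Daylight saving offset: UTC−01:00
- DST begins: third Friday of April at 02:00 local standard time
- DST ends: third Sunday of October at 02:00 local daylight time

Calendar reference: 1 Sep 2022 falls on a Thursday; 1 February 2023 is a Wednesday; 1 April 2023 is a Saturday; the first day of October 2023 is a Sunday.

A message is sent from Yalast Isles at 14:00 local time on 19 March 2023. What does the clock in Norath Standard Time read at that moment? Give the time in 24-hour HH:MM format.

15:00

1 September 2022 is a Thursday, so the first Sunday is September 4 and the third is September 18.
1 February 2023 is a Wednesday, so the first Friday is February 3 and the third is February 17.
19 March 2023 is outside the daylight-saving period (18 September 2022 – 17 February 2023), so Yalast Isles is on standard time, UTC−03:00.
14:00 Yalast Isles + 3h = 17:00 UTC.
1 April 2023 is a Saturday, so the first Friday is April 7 and the third is April 21.
1 October 2023 is a Sunday, so the first Sunday is October 1 and the third is October 15.
At the standard offset (UTC−02:00), 17:00 UTC − 2h = 15:00 Norath Standard Time standard time.
Daylight saving runs 21 April – 15 October; the standard-time date in Norath Standard Time, 19 March 2023, is outside that window, so Norath Standard Time is on standard time at UTC−02:00.
17:00 UTC − 2h = 15:00 Norath Standard Time.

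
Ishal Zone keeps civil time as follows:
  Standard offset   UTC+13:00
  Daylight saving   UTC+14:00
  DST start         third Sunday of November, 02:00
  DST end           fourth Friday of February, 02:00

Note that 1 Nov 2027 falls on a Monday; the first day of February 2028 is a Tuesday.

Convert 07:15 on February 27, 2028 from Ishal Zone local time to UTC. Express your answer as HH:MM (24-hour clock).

1 November 2027 is a Monday, so the first Sunday is November 7 and the third is November 21.
1 February 2028 is a Tuesday, so the first Friday is February 4 and the fourth is February 25.
February 27, 2028 does not fall between 21 November 2027 and 25 February 2028, so daylight saving is not in effect and Ishal Zone is at UTC+13:00.
07:15 local − 13h = 18:15 UTC (rolling into the previous day, 26 February 2028).

18:15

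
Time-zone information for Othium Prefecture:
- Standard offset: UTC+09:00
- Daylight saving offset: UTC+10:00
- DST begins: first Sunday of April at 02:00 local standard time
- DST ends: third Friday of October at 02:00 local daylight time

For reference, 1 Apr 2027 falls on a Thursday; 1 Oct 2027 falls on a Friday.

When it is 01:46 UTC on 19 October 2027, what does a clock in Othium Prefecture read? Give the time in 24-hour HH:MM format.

10:46

1 April 2027 is a Thursday, so the first Sunday is April 4.
1 October 2027 is a Friday, so the first Friday is October 1 and the third is October 15.
At the standard offset (UTC+09:00), 01:46 UTC + 9h = 10:46 Othium Prefecture standard time.
The standard-time date in Othium Prefecture, 19 October 2027, does not fall between 4 April and 15 October, so daylight saving is not in effect and Othium Prefecture is at UTC+09:00.
01:46 UTC + 9h = 10:46 local.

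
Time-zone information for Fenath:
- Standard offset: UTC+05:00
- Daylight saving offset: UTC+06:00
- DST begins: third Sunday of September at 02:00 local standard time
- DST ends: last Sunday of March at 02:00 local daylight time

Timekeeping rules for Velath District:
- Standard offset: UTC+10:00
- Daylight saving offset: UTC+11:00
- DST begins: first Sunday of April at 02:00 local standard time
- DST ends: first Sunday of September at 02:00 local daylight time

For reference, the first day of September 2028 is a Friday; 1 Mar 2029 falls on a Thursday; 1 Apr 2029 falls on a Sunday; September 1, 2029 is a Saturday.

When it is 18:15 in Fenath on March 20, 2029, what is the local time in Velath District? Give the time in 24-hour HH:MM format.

22:15

1 September 2028 is a Friday, so the first Sunday is September 3 and the third is September 17.
1 March 2029 is a Thursday, so Sundays fall on 4, 11, 18, 25; the last is March 25.
March 20, 2029 lies within the daylight-saving period (17 September 2028 – 25 March 2029), so Fenath is on daylight time, UTC+06:00.
18:15 Fenath − 6h = 12:15 UTC.
1 April 2029 is a Sunday, so the first Sunday is April 1.
1 September 2029 is a Saturday, so the first Sunday is September 2.
At the standard offset (UTC+10:00), 12:15 UTC + 10h = 22:15 Velath District standard time.
Daylight saving runs 1 April – 2 September; the standard-time date in Velath District, March 20, 2029, is outside that window, so Velath District is on standard time at UTC+10:00.
12:15 UTC + 10h = 22:15 Velath District.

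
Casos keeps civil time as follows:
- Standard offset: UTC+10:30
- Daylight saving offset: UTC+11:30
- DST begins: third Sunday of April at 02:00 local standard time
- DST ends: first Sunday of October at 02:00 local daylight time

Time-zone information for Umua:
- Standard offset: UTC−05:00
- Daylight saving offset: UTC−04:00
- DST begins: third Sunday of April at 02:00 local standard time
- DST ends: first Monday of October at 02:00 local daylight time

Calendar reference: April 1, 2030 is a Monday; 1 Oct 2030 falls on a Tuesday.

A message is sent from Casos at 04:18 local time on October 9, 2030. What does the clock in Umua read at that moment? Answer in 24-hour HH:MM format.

12:48

1 April 2030 is a Monday, so the first Sunday is April 7 and the third is April 21.
1 October 2030 is a Tuesday, so the first Sunday is October 6.
Daylight saving runs 21 April – 6 October; October 9, 2030 is outside that window, so Casos is on standard time at UTC+10:30.
04:18 Casos − 10h30m = 17:48 UTC (rolling into the previous day, 8 October 2030).
1 April 2030 is a Monday, so the first Sunday is April 7 and the third is April 21.
1 October 2030 is a Tuesday, so the first Monday is October 7.
At the standard offset (UTC−05:00), 17:48 UTC − 5h = 12:48 Umua standard time.
The standard-time date in Umua, October 8, 2030, is outside the daylight-saving period (21 April – 7 October), so Umua is on standard time, UTC−05:00.
17:48 UTC − 5h = 12:48 Umua.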